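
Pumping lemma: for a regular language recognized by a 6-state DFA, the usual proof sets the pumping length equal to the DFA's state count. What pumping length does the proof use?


Pumping lemma for regular languages (standard proof):
Take p = |Q|, the number of DFA states.
Any string of length >= |Q| passes through |Q|+1 states while reading its first |Q| symbols,
so by pigeonhole some state repeats, giving the loop that can be pumped.
Here |Q| = 6
Therefore the proof uses p = 6

6


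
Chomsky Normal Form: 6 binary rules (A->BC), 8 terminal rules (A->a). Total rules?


CNF allows two rule forms:
  A -> BC (binary): 6 rules
  A -> a (terminal): 8 rules
Total = 6 + 8 = 14

14


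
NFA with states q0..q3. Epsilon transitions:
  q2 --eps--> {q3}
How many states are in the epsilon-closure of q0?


Starting from q0
Initialize closure = {q0}
q0 has no outgoing epsilon transitions -> nothing to add
Final closure: {q0}
Size = 1

1


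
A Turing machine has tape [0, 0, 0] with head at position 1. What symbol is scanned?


Tape: [0, 0, 0]
Positions: 0 1 2
Values:    0 0 0
Head at position 1
tape[1] = 0

0


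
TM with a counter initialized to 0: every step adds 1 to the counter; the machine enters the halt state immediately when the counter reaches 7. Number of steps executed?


Counter starts at 0. Counting sequence:
  Step 1: counter = 1
  Step 2: counter = 2
  Step 3: counter = 3
  Step 4: counter = 4
  Step 5: counter = 5
  Step 6: counter = 6
  Step 7: counter = 7
Counter reached 7 -> halt
Total steps = 7

7


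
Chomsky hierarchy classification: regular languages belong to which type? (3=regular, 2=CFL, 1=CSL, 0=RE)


Chomsky hierarchy levels:
  Type 3: Regular (DFA/NFA/regex)
  Type 2: Context-free (PDA)
  Type 1: Context-sensitive
  Type 0: Recursively enumerable (TM)
'regular' corresponds to Type 3

3


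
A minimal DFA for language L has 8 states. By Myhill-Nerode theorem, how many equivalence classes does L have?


Myhill-Nerode theorem:
Number of equivalence classes = number of states in minimal DFA
Minimal DFA states = 8
Therefore equivalence classes = 8

8


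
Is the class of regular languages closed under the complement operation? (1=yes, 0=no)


Regular languages are closed under:
- Union (DFA product construction)
- Intersection (DFA product construction)
- Complement (swap accept/reject states)
- Concatenation (NFA construction)
- Kleene star (NFA construction)
complement is in this list
Therefore: closed

1


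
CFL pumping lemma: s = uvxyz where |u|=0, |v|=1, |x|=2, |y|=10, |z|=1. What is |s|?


|s| = |u| + |v| + |x| + |y| + |z|
= 0 + 1 + 2 + 10 + 1
= 1 + 2 + 11
= 3 + 11
= 14

14


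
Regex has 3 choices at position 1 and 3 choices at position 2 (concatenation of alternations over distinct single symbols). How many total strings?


First group: 3 alternatives
Second group: 3 alternatives
Concatenation: each choice from group 1 pairs with each from group 2
Total = 3 x 3 = 9

9


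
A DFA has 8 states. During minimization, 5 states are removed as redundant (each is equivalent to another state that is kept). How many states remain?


Original DFA: 8 states
Redundant states removed: 5
Minimized states = original - removed
= 8 - 5
= 3

3


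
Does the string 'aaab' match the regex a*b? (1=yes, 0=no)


Pattern: a*b
String: 'aaab'
Pattern requires: zero or more 'a's followed by exactly one 'b'
Found 3 leading 'a's
Remaining: 'b'
Remaining is exactly 'b' -> match
Result: 1

1


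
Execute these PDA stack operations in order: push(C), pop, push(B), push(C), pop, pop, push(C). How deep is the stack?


Tracing stack operations:
  push(C) -> stack = [C], depth=1
  pop -> removed C, stack = [], depth=0
  push(B) -> stack = [B], depth=1
  push(C) -> stack = [B,C], depth=2
  pop -> removed C, stack = [B], depth=1
  pop -> removed B, stack = [], depth=0
  push(C) -> stack = [C], depth=1
Final depth = 1

1


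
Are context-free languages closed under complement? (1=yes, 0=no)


CFL closure properties:
  Closed under: union, concatenation, Kleene star
  NOT closed under: intersection, complement
Operation 'complement' is in not-closed list -> No (not closed)

0


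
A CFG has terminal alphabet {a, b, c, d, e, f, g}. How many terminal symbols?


Terminal symbols: a, b, c, d, e, f, g
Counting each: a (#1), b (#2), c (#3), d (#4), e (#5), f (#6), g (#7)
Total = 7

7


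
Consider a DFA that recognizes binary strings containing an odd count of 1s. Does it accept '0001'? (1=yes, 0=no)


DFA has 2 states: q_even (start, accept=no) and q_odd
Processing string '0001' character by character:
  Position 0: read '0', 1-count=0 -> q_even (no change)
  Position 1: read '0', 1-count=0 -> q_even (no change)
  Position 2: read '0', 1-count=0 -> q_even (no change)
  Position 3: read '1', 1-count=1 -> q_odd
Final state: q_odd, total 1s = 1 (odd); the DFA requires an odd count -> accept

1


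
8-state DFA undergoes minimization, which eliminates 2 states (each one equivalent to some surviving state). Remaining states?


Original DFA: 8 states
Redundant states removed: 2
Minimized states = original - removed
= 8 - 2
= 6

6


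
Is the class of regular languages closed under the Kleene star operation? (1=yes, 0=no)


Regular languages are closed under:
- Union (DFA product construction)
- Intersection (DFA product construction)
- Complement (swap accept/reject states)
- Concatenation (NFA construction)
- Kleene star (NFA construction)
Kleene star is in this list
Therefore: closed

1


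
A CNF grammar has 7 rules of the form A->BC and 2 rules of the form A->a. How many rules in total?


CNF allows two rule forms:
  A -> BC (binary): 7 rules
  A -> a (terminal): 2 rules
Total = 7 + 2 = 9

9


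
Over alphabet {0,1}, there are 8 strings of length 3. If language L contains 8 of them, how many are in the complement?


Alphabet: {0,1}
String length: 3
Total strings of length 3 = 2^3 = 8
Strings in L = 8
Complement = total - |L|
= 8 - 8
= 0

0


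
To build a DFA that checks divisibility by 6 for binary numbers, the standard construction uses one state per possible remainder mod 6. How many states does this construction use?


Divisibility by 6 is tracked via the remainder mod 6: 0, 1, ..., 5
The construction assigns one state to each remainder
Number of remainders = 6

6


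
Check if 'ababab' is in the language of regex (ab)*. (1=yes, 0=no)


Pattern: (ab)*
String: 'ababab'
Pattern requires: zero or more repetitions of 'ab'
Pairs: ['ab', 'ab', 'ab']
All pairs are 'ab'? Yes
Result: 1

1


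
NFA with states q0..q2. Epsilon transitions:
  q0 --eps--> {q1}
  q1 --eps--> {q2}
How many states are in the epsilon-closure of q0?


Starting from q0
Initialize closure = {q0}
Follow epsilon from q0 -> add q1
Follow epsilon from q1 -> add q2
Final closure: {q0, q1, q2}
Size = 3

3


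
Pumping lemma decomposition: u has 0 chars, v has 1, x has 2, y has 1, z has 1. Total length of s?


|s| = |u| + |v| + |x| + |y| + |z|
= 0 + 1 + 2 + 1 + 1
= 1 + 2 + 2
= 3 + 2
= 5

5


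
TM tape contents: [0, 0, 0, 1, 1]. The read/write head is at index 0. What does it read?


Tape: [0, 0, 0, 1, 1]
Positions: 0 1 2 3 4
Values:    0 0 0 1 1
Head at position 0
tape[0] = 0

0


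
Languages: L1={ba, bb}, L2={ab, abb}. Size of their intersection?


L1 = {ba, bb}
L2 = {ab, abb}
Checking each string in L1 against L2:
  'ba': in L2? No
  'bb': in L2? No
Intersection = {}
|L1 ∩ L2| = 0

0


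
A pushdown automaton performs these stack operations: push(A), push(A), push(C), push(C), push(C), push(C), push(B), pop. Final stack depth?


Tracing stack operations:
  push(A) -> stack = [A], depth=1
  push(A) -> stack = [A,A], depth=2
  push(C) -> stack = [A,A,C], depth=3
  push(C) -> stack = [A,A,C,C], depth=4
  push(C) -> stack = [A,A,C,C,C], depth=5
  push(C) -> stack = [A,A,C,C,C,C], depth=6
  push(B) -> stack = [A,A,C,C,C,C,B], depth=7
  pop -> removed B, stack = [A,A,C,C,C,C], depth=6
Final depth = 6

6


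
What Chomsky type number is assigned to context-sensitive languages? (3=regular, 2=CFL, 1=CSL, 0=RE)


Chomsky hierarchy levels:
  Type 3: Regular (DFA/NFA/regex)
  Type 2: Context-free (PDA)
  Type 1: Context-sensitive
  Type 0: Recursively enumerable (TM)
'context-sensitive' corresponds to Type 1

1


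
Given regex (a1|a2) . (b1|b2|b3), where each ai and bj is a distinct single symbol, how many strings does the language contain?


First group: 2 alternatives
Second group: 3 alternatives
Concatenation: each choice from group 1 pairs with each from group 2
Total = 2 x 3 = 6

6


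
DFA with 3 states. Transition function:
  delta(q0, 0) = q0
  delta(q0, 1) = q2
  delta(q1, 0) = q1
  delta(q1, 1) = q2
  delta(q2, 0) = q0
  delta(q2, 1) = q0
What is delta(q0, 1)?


Looking up transition function:
delta(q0, 1) in the table
Row: q0, Column: 1
Result: q2

q2


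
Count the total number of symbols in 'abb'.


String: 'abb'
Counting characters:
  'a' appears 1 time(s)
  'b' appears 2 time(s)
Total length = 1 + 2 = 3

3


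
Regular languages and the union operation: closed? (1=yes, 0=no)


Regular languages are closed under all standard operations:
- Union: Yes (product construction)
- Intersection: Yes (product construction)
- Complement: Yes (swap accept/reject)
- Concatenation: Yes (NFA construction)
Operation: union -> Closed

1


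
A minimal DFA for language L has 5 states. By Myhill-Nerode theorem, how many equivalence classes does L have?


Myhill-Nerode theorem:
Number of equivalence classes = number of states in minimal DFA
Minimal DFA states = 5
Therefore equivalence classes = 5

5


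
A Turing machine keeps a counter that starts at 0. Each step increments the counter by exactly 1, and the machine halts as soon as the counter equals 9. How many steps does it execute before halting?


Counter starts at 0. Counting sequence:
  Step 1: counter = 1
  Step 2: counter = 2
  Step 3: counter = 3
  Step 4: counter = 4
  Step 5: counter = 5
  Step 6: counter = 6
  ...
  Step 9: counter = 9
Counter reached 9 -> halt
Total steps = 9

9


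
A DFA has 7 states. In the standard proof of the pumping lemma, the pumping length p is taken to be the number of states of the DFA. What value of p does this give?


Pumping lemma for regular languages (standard proof):
Take p = |Q|, the number of DFA states.
Any string of length >= |Q| passes through |Q|+1 states while reading its first |Q| symbols,
so by pigeonhole some state repeats, giving the loop that can be pumped.
Here |Q| = 7
Therefore the proof uses p = 7

7


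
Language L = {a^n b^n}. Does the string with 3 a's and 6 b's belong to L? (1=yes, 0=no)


Language requires equal numbers of a's and b's
PDA pushes for each 'a', pops for each 'b'
Number of a's = 3
Number of b's = 6
3 != 6 -> Reject

0


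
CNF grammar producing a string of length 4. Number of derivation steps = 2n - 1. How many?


Chomsky Normal Form derivation:
String length n = 4
Each step either:
  - Splits a nonterminal into two (n-1 such steps)
  - Converts a nonterminal to terminal (n such steps)
Total = (n-1) + n = 2n - 1
= 2(4) - 1
= 8 - 1
= 7

7


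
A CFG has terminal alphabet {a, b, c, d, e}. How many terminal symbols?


Terminal symbols: a, b, c, d, e
Counting each: a (#1), b (#2), c (#3), d (#4), e (#5)
Total = 5

5


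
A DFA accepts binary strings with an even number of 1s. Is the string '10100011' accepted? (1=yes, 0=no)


DFA has 2 states: q_even (start, accept=yes) and q_odd
Processing string '10100011' character by character:
  Position 0: read '1', 1-count=1 -> q_odd
  Position 1: read '0', 1-count=1 -> q_odd (no change)
  Position 2: read '1', 1-count=2 -> q_even
  Position 3: read '0', 1-count=2 -> q_even (no change)
  Position 4: read '0', 1-count=2 -> q_even (no change)
  Position 5: read '0', 1-count=2 -> q_even (no change)
  Position 6: read '1', 1-count=3 -> q_odd
  Position 7: read '1', 1-count=4 -> q_even
Final state: q_even, total 1s = 4 (even); the DFA requires an even count -> accept

1


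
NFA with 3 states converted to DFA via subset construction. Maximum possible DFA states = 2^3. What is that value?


NFA has 3 states
Subset construction: each DFA state = subset of NFA states
Maximum subsets = 2^3
2^3 = 8

8


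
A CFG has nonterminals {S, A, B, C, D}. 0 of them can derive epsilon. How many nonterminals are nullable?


Nonterminals: {S, A, B, C, D}
A nonterminal is nullable if it can derive epsilon
Counting nullable nonterminals: 0
Total nullable = 0

0


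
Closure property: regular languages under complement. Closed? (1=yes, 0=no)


Regular languages are closed under:
- Union (DFA product construction)
- Intersection (DFA product construction)
- Complement (swap accept/reject states)
- Concatenation (NFA construction)
- Kleene star (NFA construction)
complement is in this list
Therefore: closed

1


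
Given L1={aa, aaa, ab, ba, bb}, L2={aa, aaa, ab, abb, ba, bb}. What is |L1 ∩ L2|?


L1 = {aa, aaa, ab, ba, bb}
L2 = {aa, aaa, ab, abb, ba, bb}
Checking each string in L1 against L2:
  'aa': in L2? Yes
  'aaa': in L2? Yes
  'ab': in L2? Yes
  'ba': in L2? Yes
  'bb': in L2? Yes
Intersection = {aa, aaa, ab, ba, bb}
|L1 ∩ L2| = 5

5


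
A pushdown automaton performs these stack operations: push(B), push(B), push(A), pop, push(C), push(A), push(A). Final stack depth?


Tracing stack operations:
  push(B) -> stack = [B], depth=1
  push(B) -> stack = [B,B], depth=2
  push(A) -> stack = [B,B,A], depth=3
  pop -> removed A, stack = [B,B], depth=2
  push(C) -> stack = [B,B,C], depth=3
  push(A) -> stack = [B,B,C,A], depth=4
  push(A) -> stack = [B,B,C,A,A], depth=5
Final depth = 5

5


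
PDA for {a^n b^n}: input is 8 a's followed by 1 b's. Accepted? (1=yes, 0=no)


Language requires equal numbers of a's and b's
PDA pushes for each 'a', pops for each 'b'
Number of a's = 8
Number of b's = 1
8 != 1 -> Reject

0


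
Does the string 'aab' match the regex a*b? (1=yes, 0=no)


Pattern: a*b
String: 'aab'
Pattern requires: zero or more 'a's followed by exactly one 'b'
Found 2 leading 'a's
Remaining: 'b'
Remaining is exactly 'b' -> match
Result: 1

1


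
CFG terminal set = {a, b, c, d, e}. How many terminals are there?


Terminal symbols: a, b, c, d, e
Counting each: a (#1), b (#2), c (#3), d (#4), e (#5)
Total = 5

5


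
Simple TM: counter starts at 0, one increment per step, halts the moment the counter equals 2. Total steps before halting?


Counter starts at 0. Counting sequence:
  Step 1: counter = 1
  Step 2: counter = 2
Counter reached 2 -> halt
Total steps = 2

2


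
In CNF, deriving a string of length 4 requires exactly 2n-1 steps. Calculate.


Chomsky Normal Form derivation:
String length n = 4
Each step either:
  - Splits a nonterminal into two (n-1 such steps)
  - Converts a nonterminal to terminal (n such steps)
Total = (n-1) + n = 2n - 1
= 2(4) - 1
= 8 - 1
= 7

7


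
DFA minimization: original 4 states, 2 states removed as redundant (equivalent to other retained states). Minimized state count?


Original DFA: 4 states
Redundant states removed: 2
Minimized states = original - removed
= 4 - 2
= 2

2


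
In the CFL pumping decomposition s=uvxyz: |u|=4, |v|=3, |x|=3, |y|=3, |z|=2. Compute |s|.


|s| = |u| + |v| + |x| + |y| + |z|
= 4 + 3 + 3 + 3 + 2
= 7 + 3 + 5
= 10 + 5
= 15

15


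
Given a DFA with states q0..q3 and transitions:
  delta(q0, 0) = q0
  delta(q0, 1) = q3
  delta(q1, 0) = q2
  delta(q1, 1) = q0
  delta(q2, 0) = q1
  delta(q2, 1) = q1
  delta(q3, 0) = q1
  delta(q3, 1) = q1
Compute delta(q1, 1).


Looking up transition function:
delta(q1, 1) in the table
Row: q1, Column: 1
Result: q0

q0


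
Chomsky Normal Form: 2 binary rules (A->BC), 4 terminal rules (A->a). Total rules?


CNF allows two rule forms:
  A -> BC (binary): 2 rules
  A -> a (terminal): 4 rules
Total = 2 + 4 = 6

6


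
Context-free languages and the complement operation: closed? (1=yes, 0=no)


CFL closure properties:
  Closed under: union, concatenation, Kleene star
  NOT closed under: intersection, complement
Operation 'complement' is in not-closed list -> No (not closed)

0


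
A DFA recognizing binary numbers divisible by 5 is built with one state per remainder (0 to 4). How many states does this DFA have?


Divisibility by 5 is tracked via the remainder mod 5: 0, 1, ..., 4
The construction assigns one state to each remainder
Number of remainders = 5

5


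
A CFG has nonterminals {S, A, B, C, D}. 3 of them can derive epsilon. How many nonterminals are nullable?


Nonterminals: {S, A, B, C, D}
A nonterminal is nullable if it can derive epsilon
Counting nullable nonterminals: 3
Total nullable = 3

3


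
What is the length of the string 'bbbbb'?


String: 'bbbbb'
Counting characters:
  'b' appears 5 time(s)
Total length = 0 + 5 = 5

5


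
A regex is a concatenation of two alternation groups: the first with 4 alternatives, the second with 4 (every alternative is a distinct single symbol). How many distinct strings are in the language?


First group: 4 alternatives
Second group: 4 alternatives
Concatenation: each choice from group 1 pairs with each from group 2
Total = 4 x 4 = 16

16


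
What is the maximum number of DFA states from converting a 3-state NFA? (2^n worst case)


NFA has 3 states
Subset construction: each DFA state = subset of NFA states
Maximum subsets = 2^3
2^3 = 8

8


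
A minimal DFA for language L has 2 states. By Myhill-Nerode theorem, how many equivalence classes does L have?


Myhill-Nerode theorem:
Number of equivalence classes = number of states in minimal DFA
Minimal DFA states = 2
Therefore equivalence classes = 2

2


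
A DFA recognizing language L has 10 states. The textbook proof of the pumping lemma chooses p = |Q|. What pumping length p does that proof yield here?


Pumping lemma for regular languages (standard proof):
Take p = |Q|, the number of DFA states.
Any string of length >= |Q| passes through |Q|+1 states while reading its first |Q| symbols,
so by pigeonhole some state repeats, giving the loop that can be pumped.
Here |Q| = 10
Therefore the proof uses p = 10

10


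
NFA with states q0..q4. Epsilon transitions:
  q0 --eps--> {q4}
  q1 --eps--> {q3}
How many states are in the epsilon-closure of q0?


Starting from q0
Initialize closure = {q0}
Follow epsilon from q0 -> add q4
Final closure: {q0, q4}
Size = 2

2


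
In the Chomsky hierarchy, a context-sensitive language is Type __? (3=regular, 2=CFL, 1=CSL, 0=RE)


Chomsky hierarchy levels:
  Type 3: Regular (DFA/NFA/regex)
  Type 2: Context-free (PDA)
  Type 1: Context-sensitive
  Type 0: Recursively enumerable (TM)
'context-sensitive' corresponds to Type 1

1


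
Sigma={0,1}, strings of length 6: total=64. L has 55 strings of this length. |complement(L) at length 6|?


Alphabet: {0,1}
String length: 6
Total strings of length 6 = 2^6 = 64
Strings in L = 55
Complement = total - |L|
= 64 - 55
= 9

9


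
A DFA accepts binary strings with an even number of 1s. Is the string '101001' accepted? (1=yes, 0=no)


DFA has 2 states: q_even (start, accept=yes) and q_odd
Processing string '101001' character by character:
  Position 0: read '1', 1-count=1 -> q_odd
  Position 1: read '0', 1-count=1 -> q_odd (no change)
  Position 2: read '1', 1-count=2 -> q_even
  Position 3: read '0', 1-count=2 -> q_even (no change)
  Position 4: read '0', 1-count=2 -> q_even (no change)
  Position 5: read '1', 1-count=3 -> q_odd
Final state: q_odd, total 1s = 3 (odd); the DFA requires an even count -> reject

0


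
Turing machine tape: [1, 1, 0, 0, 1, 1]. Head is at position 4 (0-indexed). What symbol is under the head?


Tape: [1, 1, 0, 0, 1, 1]
Positions: 0 1 2 3 4 5
Values:    1 1 0 0 1 1
Head at position 4
tape[4] = 1

1


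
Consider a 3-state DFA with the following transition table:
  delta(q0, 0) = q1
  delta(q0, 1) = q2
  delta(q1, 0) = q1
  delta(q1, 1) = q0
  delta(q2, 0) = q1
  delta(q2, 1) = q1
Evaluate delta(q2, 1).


Looking up transition function:
delta(q2, 1) in the table
Row: q2, Column: 1
Result: q1

q1


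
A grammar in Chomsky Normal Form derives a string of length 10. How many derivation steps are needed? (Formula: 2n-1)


Chomsky Normal Form derivation:
String length n = 10
Each step either:
  - Splits a nonterminal into two (n-1 such steps)
  - Converts a nonterminal to terminal (n such steps)
Total = (n-1) + n = 2n - 1
= 2(10) - 1
= 20 - 1
= 19

19


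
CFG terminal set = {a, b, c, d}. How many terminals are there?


Terminal symbols: a, b, c, d
Counting each: a (#1), b (#2), c (#3), d (#4)
Total = 4

4


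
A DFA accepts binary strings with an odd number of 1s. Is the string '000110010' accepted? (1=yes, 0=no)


DFA has 2 states: q_even (start, accept=no) and q_odd
Processing string '000110010' character by character:
  Position 0: read '0', 1-count=0 -> q_even (no change)
  Position 1: read '0', 1-count=0 -> q_even (no change)
  Position 2: read '0', 1-count=0 -> q_even (no change)
  Position 3: read '1', 1-count=1 -> q_odd
  Position 4: read '1', 1-count=2 -> q_even
  Position 5: read '0', 1-count=2 -> q_even (no change)
  Position 6: read '0', 1-count=2 -> q_even (no change)
  Position 7: read '1', 1-count=3 -> q_odd
  Position 8: read '0', 1-count=3 -> q_odd (no change)
Final state: q_odd, total 1s = 3 (odd); the DFA requires an odd count -> accept

1


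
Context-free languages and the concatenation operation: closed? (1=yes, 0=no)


CFL closure properties:
  Closed under: union, concatenation, Kleene star
  NOT closed under: intersection, complement
Operation 'concatenation' is in closed list -> Yes (closed)

1


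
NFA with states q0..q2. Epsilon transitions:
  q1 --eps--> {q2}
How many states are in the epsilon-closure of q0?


Starting from q0
Initialize closure = {q0}
q0 has no outgoing epsilon transitions -> nothing to add
Final closure: {q0}
Size = 1

1


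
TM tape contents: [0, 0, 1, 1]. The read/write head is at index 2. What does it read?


Tape: [0, 0, 1, 1]
Positions: 0 1 2 3
Values:    0 0 1 1
Head at position 2
tape[2] = 1

1


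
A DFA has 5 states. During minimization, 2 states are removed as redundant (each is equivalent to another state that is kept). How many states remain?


Original DFA: 5 states
Redundant states removed: 2
Minimized states = original - removed
= 5 - 2
= 3

3


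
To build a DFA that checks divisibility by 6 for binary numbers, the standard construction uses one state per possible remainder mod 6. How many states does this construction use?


Divisibility by 6 is tracked via the remainder mod 6: 0, 1, ..., 5
The construction assigns one state to each remainder
Number of remainders = 6

6


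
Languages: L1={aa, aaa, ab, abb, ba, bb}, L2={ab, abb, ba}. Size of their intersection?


L1 = {aa, aaa, ab, abb, ba, bb}
L2 = {ab, abb, ba}
Checking each string in L1 against L2:
  'aa': in L2? No
  'aaa': in L2? No
  'ab': in L2? Yes
  'abb': in L2? Yes
  'ba': in L2? Yes
  'bb': in L2? No
Intersection = {ab, abb, ba}
|L1 ∩ L2| = 3

3


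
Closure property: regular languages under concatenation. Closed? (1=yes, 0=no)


Regular languages are closed under:
- Union (DFA product construction)
- Intersection (DFA product construction)
- Complement (swap accept/reject states)
- Concatenation (NFA construction)
- Kleene star (NFA construction)
concatenation is in this list
Therefore: closed

1


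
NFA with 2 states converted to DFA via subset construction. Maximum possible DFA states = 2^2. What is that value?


NFA has 2 states
Subset construction: each DFA state = subset of NFA states
Maximum subsets = 2^2
2^2 = 4

4


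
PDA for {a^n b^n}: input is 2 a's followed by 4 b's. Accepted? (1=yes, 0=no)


Language requires equal numbers of a's and b's
PDA pushes for each 'a', pops for each 'b'
Number of a's = 2
Number of b's = 4
2 != 4 -> Reject

0


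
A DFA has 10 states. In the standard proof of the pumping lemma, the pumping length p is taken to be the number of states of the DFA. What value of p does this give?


Pumping lemma for regular languages (standard proof):
Take p = |Q|, the number of DFA states.
Any string of length >= |Q| passes through |Q|+1 states while reading its first |Q| symbols,
so by pigeonhole some state repeats, giving the loop that can be pumped.
Here |Q| = 10
Therefore the proof uses p = 10

10


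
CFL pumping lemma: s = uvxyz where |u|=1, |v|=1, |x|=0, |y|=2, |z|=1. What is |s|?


|s| = |u| + |v| + |x| + |y| + |z|
= 1 + 1 + 0 + 2 + 1
= 2 + 0 + 3
= 2 + 3
= 5

5


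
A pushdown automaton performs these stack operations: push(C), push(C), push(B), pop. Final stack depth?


Tracing stack operations:
  push(C) -> stack = [C], depth=1
  push(C) -> stack = [C,C], depth=2
  push(B) -> stack = [C,C,B], depth=3
  pop -> removed B, stack = [C,C], depth=2
Final depth = 2

2


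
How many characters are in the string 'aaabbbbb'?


String: 'aaabbbbb'
Counting characters:
  'a' appears 3 time(s)
  'b' appears 5 time(s)
Total length = 3 + 5 = 8

8


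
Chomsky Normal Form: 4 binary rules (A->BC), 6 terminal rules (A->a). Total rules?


CNF allows two rule forms:
  A -> BC (binary): 4 rules
  A -> a (terminal): 6 rules
Total = 4 + 6 = 10

10


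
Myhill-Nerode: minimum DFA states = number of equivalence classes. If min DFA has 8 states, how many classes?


Myhill-Nerode theorem:
Number of equivalence classes = number of states in minimal DFA
Minimal DFA states = 8
Therefore equivalence classes = 8

8


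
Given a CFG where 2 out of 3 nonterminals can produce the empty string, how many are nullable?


Nonterminals: {S, A, B}
A nonterminal is nullable if it can derive epsilon
Counting nullable nonterminals: 2
Total nullable = 2

2


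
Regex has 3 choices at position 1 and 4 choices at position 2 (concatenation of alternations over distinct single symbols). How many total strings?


First group: 3 alternatives
Second group: 4 alternatives
Concatenation: each choice from group 1 pairs with each from group 2
Total = 3 x 4 = 12

12


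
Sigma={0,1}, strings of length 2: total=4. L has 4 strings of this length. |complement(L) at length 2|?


Alphabet: {0,1}
String length: 2
Total strings of length 2 = 2^2 = 4
Strings in L = 4
Complement = total - |L|
= 4 - 4
= 0

0


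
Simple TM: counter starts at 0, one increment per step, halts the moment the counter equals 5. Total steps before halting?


Counter starts at 0. Counting sequence:
  Step 1: counter = 1
  Step 2: counter = 2
  Step 3: counter = 3
  Step 4: counter = 4
  Step 5: counter = 5
Counter reached 5 -> halt
Total steps = 5

5


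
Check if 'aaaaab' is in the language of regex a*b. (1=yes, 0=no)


Pattern: a*b
String: 'aaaaab'
Pattern requires: zero or more 'a's followed by exactly one 'b'
Found 5 leading 'a's
Remaining: 'b'
Remaining is exactly 'b' -> match
Result: 1

1


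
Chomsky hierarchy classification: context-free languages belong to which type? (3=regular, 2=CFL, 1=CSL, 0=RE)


Chomsky hierarchy levels:
  Type 3: Regular (DFA/NFA/regex)
  Type 2: Context-free (PDA)
  Type 1: Context-sensitive
  Type 0: Recursively enumerable (TM)
'context-free' corresponds to Type 2

2


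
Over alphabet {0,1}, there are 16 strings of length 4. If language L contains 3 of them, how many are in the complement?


Alphabet: {0,1}
String length: 4
Total strings of length 4 = 2^4 = 16
Strings in L = 3
Complement = total - |L|
= 16 - 3
= 13

13


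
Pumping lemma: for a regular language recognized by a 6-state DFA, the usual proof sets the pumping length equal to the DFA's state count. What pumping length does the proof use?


Pumping lemma for regular languages (standard proof):
Take p = |Q|, the number of DFA states.
Any string of length >= |Q| passes through |Q|+1 states while reading its first |Q| symbols,
so by pigeonhole some state repeats, giving the loop that can be pumped.
Here |Q| = 6
Therefore the proof uses p = 6

6


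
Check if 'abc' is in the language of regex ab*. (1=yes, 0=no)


Pattern: ab*
String: 'abc'
Pattern requires: exactly one 'a' followed by zero or more 'b's
First char is 'a' -> OK
Rest 'bc': all b's? No
Result: 0

0


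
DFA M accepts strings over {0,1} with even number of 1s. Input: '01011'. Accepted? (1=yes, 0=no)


DFA has 2 states: q_even (start, accept=yes) and q_odd
Processing string '01011' character by character:
  Position 0: read '0', 1-count=0 -> q_even (no change)
  Position 1: read '1', 1-count=1 -> q_odd
  Position 2: read '0', 1-count=1 -> q_odd (no change)
  Position 3: read '1', 1-count=2 -> q_even
  Position 4: read '1', 1-count=3 -> q_odd
Final state: q_odd, total 1s = 3 (odd); the DFA requires an even count -> reject

0


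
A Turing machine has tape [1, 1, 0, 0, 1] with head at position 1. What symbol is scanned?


Tape: [1, 1, 0, 0, 1]
Positions: 0 1 2 3 4
Values:    1 1 0 0 1
Head at position 1
tape[1] = 1

1


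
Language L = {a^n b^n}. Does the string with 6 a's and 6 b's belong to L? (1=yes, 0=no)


Language requires equal numbers of a's and b's
PDA pushes for each 'a', pops for each 'b'
Number of a's = 6
Number of b's = 6
6 == 6 -> Accept

1


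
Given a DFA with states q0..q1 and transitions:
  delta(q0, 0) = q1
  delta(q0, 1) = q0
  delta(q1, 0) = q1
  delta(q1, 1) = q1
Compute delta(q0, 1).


Looking up transition function:
delta(q0, 1) in the table
Row: q0, Column: 1
Result: q0

q0


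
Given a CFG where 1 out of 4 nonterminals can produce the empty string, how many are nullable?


Nonterminals: {S, A, B, C}
A nonterminal is nullable if it can derive epsilon
Counting nullable nonterminals: 1
Total nullable = 1

1


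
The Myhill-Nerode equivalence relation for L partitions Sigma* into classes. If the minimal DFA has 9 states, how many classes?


Myhill-Nerode theorem:
Number of equivalence classes = number of states in minimal DFA
Minimal DFA states = 9
Therefore equivalence classes = 9

9


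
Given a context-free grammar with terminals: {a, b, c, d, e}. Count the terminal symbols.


Terminal symbols: a, b, c, d, e
Counting each: a (#1), b (#2), c (#3), d (#4), e (#5)
Total = 5

5


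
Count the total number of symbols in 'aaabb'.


String: 'aaabb'
Counting characters:
  'a' appears 3 time(s)
  'b' appears 2 time(s)
Total length = 3 + 2 = 5

5


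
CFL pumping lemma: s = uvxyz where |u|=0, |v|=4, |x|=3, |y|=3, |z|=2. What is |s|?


|s| = |u| + |v| + |x| + |y| + |z|
= 0 + 4 + 3 + 3 + 2
= 4 + 3 + 5
= 7 + 5
= 12

12


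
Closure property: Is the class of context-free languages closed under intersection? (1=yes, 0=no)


CFL closure properties:
  Closed under: union, concatenation, Kleene star
  NOT closed under: intersection, complement
Operation 'intersection' is in not-closed list -> No (not closed)

0


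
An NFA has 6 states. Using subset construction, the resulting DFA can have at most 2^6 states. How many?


NFA has 6 states
Subset construction: each DFA state = subset of NFA states
Maximum subsets = 2^6
2^6 = 64

64


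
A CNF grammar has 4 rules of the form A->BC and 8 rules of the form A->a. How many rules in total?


CNF allows two rule forms:
  A -> BC (binary): 4 rules
  A -> a (terminal): 8 rules
Total = 4 + 8 = 12

12


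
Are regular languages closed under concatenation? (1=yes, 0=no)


Regular languages are closed under:
- Union (DFA product construction)
- Intersection (DFA product construction)
- Complement (swap accept/reject states)
- Concatenation (NFA construction)
- Kleene star (NFA construction)
concatenation is in this list
Therefore: closed

1


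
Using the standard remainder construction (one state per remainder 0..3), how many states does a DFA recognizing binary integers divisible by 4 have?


Divisibility by 4 is tracked via the remainder mod 4: 0, 1, ..., 3
The construction assigns one state to each remainder
Number of remainders = 4

4


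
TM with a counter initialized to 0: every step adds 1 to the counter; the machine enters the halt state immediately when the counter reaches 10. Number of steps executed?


Counter starts at 0. Counting sequence:
  Step 1: counter = 1
  Step 2: counter = 2
  Step 3: counter = 3
  Step 4: counter = 4
  Step 5: counter = 5
  Step 6: counter = 6
  ...
  Step 10: counter = 10
Counter reached 10 -> halt
Total steps = 10

10


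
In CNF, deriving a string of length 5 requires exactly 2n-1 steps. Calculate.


Chomsky Normal Form derivation:
String length n = 5
Each step either:
  - Splits a nonterminal into two (n-1 such steps)
  - Converts a nonterminal to terminal (n such steps)
Total = (n-1) + n = 2n - 1
= 2(5) - 1
= 10 - 1
= 9

9


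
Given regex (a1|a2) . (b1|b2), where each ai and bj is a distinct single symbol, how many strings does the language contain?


First group: 2 alternatives
Second group: 2 alternatives
Concatenation: each choice from group 1 pairs with each from group 2
Total = 2 x 2 = 4

4


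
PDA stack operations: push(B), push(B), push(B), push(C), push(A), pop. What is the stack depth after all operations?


Tracing stack operations:
  push(B) -> stack = [B], depth=1
  push(B) -> stack = [B,B], depth=2
  push(B) -> stack = [B,B,B], depth=3
  push(C) -> stack = [B,B,B,C], depth=4
  push(A) -> stack = [B,B,B,C,A], depth=5
  pop -> removed A, stack = [B,B,B,C], depth=4
Final depth = 4

4


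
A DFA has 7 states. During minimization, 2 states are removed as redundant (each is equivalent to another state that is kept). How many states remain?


Original DFA: 7 states
Redundant states removed: 2
Minimized states = original - removed
= 7 - 2
= 5

5


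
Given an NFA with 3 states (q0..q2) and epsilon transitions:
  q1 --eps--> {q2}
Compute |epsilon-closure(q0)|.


Starting from q0
Initialize closure = {q0}
q0 has no outgoing epsilon transitions -> nothing to add
Final closure: {q0}
Size = 1

1


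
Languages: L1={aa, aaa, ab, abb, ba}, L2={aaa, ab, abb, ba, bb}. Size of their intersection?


L1 = {aa, aaa, ab, abb, ba}
L2 = {aaa, ab, abb, ba, bb}
Checking each string in L1 against L2:
  'aa': in L2? No
  'aaa': in L2? Yes
  'ab': in L2? Yes
  'abb': in L2? Yes
  'ba': in L2? Yes
Intersection = {aaa, ab, abb, ba}
|L1 ∩ L2| = 4

4


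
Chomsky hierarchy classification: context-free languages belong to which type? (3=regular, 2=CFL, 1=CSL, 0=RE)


Chomsky hierarchy levels:
  Type 3: Regular (DFA/NFA/regex)
  Type 2: Context-free (PDA)
  Type 1: Context-sensitive
  Type 0: Recursively enumerable (TM)
'context-free' corresponds to Type 2

2


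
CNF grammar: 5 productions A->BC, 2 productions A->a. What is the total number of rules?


CNF allows two rule forms:
  A -> BC (binary): 5 rules
  A -> a (terminal): 2 rules
Total = 5 + 2 = 7

7


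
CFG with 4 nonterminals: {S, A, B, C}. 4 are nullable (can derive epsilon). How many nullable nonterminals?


Nonterminals: {S, A, B, C}
A nonterminal is nullable if it can derive epsilon
Counting nullable nonterminals: 4
Total nullable = 4

4


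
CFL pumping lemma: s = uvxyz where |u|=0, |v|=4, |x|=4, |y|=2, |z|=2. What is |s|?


|s| = |u| + |v| + |x| + |y| + |z|
= 0 + 4 + 4 + 2 + 2
= 4 + 4 + 4
= 8 + 4
= 12

12


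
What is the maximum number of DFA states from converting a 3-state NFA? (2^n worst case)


NFA has 3 states
Subset construction: each DFA state = subset of NFA states
Maximum subsets = 2^3
2^3 = 8

8


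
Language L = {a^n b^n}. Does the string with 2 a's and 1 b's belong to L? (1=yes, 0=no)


Language requires equal numbers of a's and b's
PDA pushes for each 'a', pops for each 'b'
Number of a's = 2
Number of b's = 1
2 != 1 -> Reject

0


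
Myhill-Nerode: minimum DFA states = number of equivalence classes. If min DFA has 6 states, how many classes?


Myhill-Nerode theorem:
Number of equivalence classes = number of states in minimal DFA
Minimal DFA states = 6
Therefore equivalence classes = 6

6


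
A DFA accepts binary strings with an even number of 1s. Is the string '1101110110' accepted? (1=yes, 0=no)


DFA has 2 states: q_even (start, accept=yes) and q_odd
Processing string '1101110110' character by character:
  Position 0: read '1', 1-count=1 -> q_odd
  Position 1: read '1', 1-count=2 -> q_even
  Position 2: read '0', 1-count=2 -> q_even (no change)
  Position 3: read '1', 1-count=3 -> q_odd
  Position 4: read '1', 1-count=4 -> q_even
  Position 5: read '1', 1-count=5 -> q_odd
  Position 6: read '0', 1-count=5 -> q_odd (no change)
  Position 7: read '1', 1-count=6 -> q_even
  Position 8: read '1', 1-count=7 -> q_odd
  Position 9: read '0', 1-count=7 -> q_odd (no change)
Final state: q_odd, total 1s = 7 (odd); the DFA requires an even count -> reject

0


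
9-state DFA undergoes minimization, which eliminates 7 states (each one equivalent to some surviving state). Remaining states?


Original DFA: 9 states
Redundant states removed: 7
Minimized states = original - removed
= 9 - 7
= 2

2


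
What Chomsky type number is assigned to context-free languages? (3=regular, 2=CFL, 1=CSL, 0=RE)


Chomsky hierarchy levels:
  Type 3: Regular (DFA/NFA/regex)
  Type 2: Context-free (PDA)
  Type 1: Context-sensitive
  Type 0: Recursively enumerable (TM)
'context-free' corresponds to Type 2

2


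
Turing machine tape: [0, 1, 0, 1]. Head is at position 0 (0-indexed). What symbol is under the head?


Tape: [0, 1, 0, 1]
Positions: 0 1 2 3
Values:    0 1 0 1
Head at position 0
tape[0] = 0

0


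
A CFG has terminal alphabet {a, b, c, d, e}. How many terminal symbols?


Terminal symbols: a, b, c, d, e
Counting each: a (#1), b (#2), c (#3), d (#4), e (#5)
Total = 5

5


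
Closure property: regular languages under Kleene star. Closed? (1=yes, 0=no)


Regular languages are closed under:
- Union (DFA product construction)
- Intersection (DFA product construction)
- Complement (swap accept/reject states)
- Concatenation (NFA construction)
- Kleene star (NFA construction)
Kleene star is in this list
Therefore: closed

1


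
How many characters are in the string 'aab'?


String: 'aab'
Counting characters:
  'a' appears 2 time(s)
  'b' appears 1 time(s)
Total length = 2 + 1 = 3

3


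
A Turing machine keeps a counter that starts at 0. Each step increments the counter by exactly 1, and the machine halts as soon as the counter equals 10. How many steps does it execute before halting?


Counter starts at 0. Counting sequence:
  Step 1: counter = 1
  Step 2: counter = 2
  Step 3: counter = 3
  Step 4: counter = 4
  Step 5: counter = 5
  Step 6: counter = 6
  ...
  Step 10: counter = 10
Counter reached 10 -> halt
Total steps = 10

10


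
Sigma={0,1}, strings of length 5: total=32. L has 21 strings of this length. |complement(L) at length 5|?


Alphabet: {0,1}
String length: 5
Total strings of length 5 = 2^5 = 32
Strings in L = 21
Complement = total - |L|
= 32 - 21
= 11

11


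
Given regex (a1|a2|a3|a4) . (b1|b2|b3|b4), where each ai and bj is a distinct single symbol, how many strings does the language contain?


First group: 4 alternatives
Second group: 4 alternatives
Concatenation: each choice from group 1 pairs with each from group 2
Total = 4 x 4 = 16

16


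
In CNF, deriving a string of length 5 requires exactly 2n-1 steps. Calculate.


Chomsky Normal Form derivation:
String length n = 5
Each step either:
  - Splits a nonterminal into two (n-1 such steps)
  - Converts a nonterminal to terminal (n such steps)
Total = (n-1) + n = 2n - 1
= 2(5) - 1
= 10 - 1
= 9

9


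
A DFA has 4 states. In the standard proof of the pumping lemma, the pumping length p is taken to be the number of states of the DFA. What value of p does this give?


Pumping lemma for regular languages (standard proof):
Take p = |Q|, the number of DFA states.
Any string of length >= |Q| passes through |Q|+1 states while reading its first |Q| symbols,
so by pigeonhole some state repeats, giving the loop that can be pumped.
Here |Q| = 4
Therefore the proof uses p = 4

4
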